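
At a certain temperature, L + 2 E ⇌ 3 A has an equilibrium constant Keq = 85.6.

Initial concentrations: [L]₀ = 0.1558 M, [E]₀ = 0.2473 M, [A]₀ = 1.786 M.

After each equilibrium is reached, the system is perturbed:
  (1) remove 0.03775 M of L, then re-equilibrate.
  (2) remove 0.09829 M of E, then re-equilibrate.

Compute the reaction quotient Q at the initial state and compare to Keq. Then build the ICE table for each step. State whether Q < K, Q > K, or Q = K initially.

Q₀ = 597.9 vs Keq = 85.6 ⇒ Q>K, reverse
Step 1:
                   L          E          A
  I           0.1558     0.2473      1.786
  C          0.08499       0.17     -0.255
  E           0.2408     0.4173      1.531
  solve Keq expr → x = -0.08499; check Q = 85.6
Then remove 0.03775 M of L.
Step 2:
                   L          E          A
  I            0.203     0.4173      1.531
  C         0.008463    0.01693   -0.02539
  E           0.2115     0.4342      1.506
  solve Keq expr → x = -0.008463; check Q = 85.6
Then remove 0.09829 M of E.
Step 3:
                   L          E          A
  I           0.2115     0.3359      1.506
  C           0.0236    0.04721   -0.07081
  E           0.2351     0.3831      1.435
  solve Keq expr → x = -0.0236; check Q = 85.6

Q₀ = 597.9; Q > K (proceeds reverse)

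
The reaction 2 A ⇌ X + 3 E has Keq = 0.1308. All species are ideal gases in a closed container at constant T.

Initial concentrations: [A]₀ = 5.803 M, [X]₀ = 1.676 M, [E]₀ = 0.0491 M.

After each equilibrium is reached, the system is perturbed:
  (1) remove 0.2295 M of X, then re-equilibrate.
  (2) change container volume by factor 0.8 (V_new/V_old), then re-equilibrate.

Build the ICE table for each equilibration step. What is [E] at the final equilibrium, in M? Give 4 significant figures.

Q₀ = 5.8913e-06 vs Keq = 0.1308 ⇒ Q<K, forward
Step 1:
                    A           X           E
  I             5.803       1.676      0.0491
  C           -0.7514      0.3757       1.127
  E             5.052       2.052       1.176
  solve Keq expr → x = 0.3757; check Q = 0.1308
Then remove 0.2295 M of X.
Step 2:
                    A           X           E
  I             5.052       1.822       1.176
  C          -0.02676     0.01338     0.04014
  E             5.025       1.836       1.216
  solve Keq expr → x = 0.01338; check Q = 0.1308
Then change container volume by factor 0.8 (V_new/V_old).
Step 3:
                    A           X           E
  I             6.281       2.294        1.52
  C             0.121     -0.0605     -0.1815
  E             6.402       2.234       1.339
  solve Keq expr → x = -0.0605; check Q = 0.1308

[E]_eq = 1.339 M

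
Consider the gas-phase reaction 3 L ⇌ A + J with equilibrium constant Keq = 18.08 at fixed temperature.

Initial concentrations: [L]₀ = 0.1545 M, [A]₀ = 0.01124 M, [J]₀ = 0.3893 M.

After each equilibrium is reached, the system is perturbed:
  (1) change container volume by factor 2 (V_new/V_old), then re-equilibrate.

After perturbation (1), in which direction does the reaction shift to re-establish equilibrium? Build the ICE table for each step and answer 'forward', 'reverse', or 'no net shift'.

Direction: reverse

Q₀ = 1.186 vs Keq = 18.08 ⇒ Q<K, forward
Step 1:
                    L           A           J
  I            0.1545     0.01124      0.3893
  C          -0.06404     0.02135     0.02135
  E           0.09046     0.03259      0.4106
  solve Keq expr → x = 0.02135; check Q = 18.08
Then change container volume by factor 2 (V_new/V_old).
Step 2:
                    L           A           J
  I           0.04523     0.01629      0.2053
  C          0.008155   -0.002718   -0.002718
  E           0.05338     0.01358      0.2026
  solve Keq expr → x = -0.002718; check Q = 18.08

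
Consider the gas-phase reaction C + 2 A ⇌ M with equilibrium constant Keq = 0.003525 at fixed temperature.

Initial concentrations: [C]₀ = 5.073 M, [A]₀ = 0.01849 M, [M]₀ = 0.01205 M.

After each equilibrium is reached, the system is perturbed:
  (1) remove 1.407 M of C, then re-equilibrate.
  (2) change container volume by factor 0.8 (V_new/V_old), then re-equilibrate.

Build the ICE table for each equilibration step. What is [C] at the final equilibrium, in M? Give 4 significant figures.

Q₀ = 6.948 vs Keq = 0.003525 ⇒ Q>K, reverse
Step 1:
                    C           A           M
  init          5.073     0.01849     0.01205
  Δ           0.01202     0.02404    -0.01202
  eq            5.085     0.04253  3.2415e-05
  solve Keq expr → x = -0.01202; check Q = 0.003525
Then remove 1.407 M of C.
Step 2:
                    C           A           M
  init          3.678     0.04253  3.2415e-05
  Δ        8.9492e-06  1.7898e-05 -8.9492e-06
  eq            3.678     0.04254  2.3466e-05
  solve Keq expr → x = -8.9492e-06; check Q = 0.003525
Then change container volume by factor 0.8 (V_new/V_old).
Step 3:
                    C           A           M
  init          4.598     0.05318  2.9332e-05
  Δ       -1.6442e-05 -3.2885e-05  1.6442e-05
  eq            4.598     0.05315  4.5774e-05
  solve Keq expr → x = 1.6442e-05; check Q = 0.003525

[C]_eq = 4.598 M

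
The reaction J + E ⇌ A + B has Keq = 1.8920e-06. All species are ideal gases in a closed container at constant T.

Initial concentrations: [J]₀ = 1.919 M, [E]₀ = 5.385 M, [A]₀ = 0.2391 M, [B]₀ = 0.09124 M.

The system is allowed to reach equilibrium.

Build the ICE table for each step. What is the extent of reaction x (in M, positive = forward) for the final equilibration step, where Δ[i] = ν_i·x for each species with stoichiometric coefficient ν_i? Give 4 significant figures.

x = -0.0911 M

Q₀ = 0.002111 vs Keq = 1.8920e-06 ⇒ Q>K, reverse
Step 1:
                   J          E          A          B
  Initial      1.919      5.385     0.2391    0.09124
  Change      0.0911     0.0911    -0.0911    -0.0911
  Equil         2.01      5.476      0.148 1.4072e-04
  solve Keq expr → x = -0.0911; check Q = 1.8920e-06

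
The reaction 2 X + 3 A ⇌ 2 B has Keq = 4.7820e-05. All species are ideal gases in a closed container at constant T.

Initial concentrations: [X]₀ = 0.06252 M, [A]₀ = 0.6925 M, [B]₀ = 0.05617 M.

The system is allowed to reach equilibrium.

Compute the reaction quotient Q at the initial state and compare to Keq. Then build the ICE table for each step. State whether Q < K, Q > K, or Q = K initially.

Q₀ = 2.431 vs Keq = 4.7820e-05 ⇒ Q>K, reverse
Step 1:
                  X         A         B
  init      0.06252    0.6925   0.05617
  Δ         0.05561   0.08342  -0.05561
  eq         0.1181    0.7759 5.5833e-04
  solve Keq expr → x = -0.02781; check Q = 4.7820e-05

Q₀ = 2.431; Q > K (proceeds reverse)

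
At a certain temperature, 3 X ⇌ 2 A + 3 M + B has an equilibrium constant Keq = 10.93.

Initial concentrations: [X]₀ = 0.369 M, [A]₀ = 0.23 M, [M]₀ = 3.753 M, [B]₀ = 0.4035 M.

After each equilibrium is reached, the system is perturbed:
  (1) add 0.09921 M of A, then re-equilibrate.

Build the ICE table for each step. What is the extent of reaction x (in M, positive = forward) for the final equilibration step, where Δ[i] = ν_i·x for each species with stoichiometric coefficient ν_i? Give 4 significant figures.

x = -0.02036 M

Q₀ = 22.46 vs Keq = 10.93 ⇒ Q>K, reverse
Step 1:
                   X          A          M          B
  Initial      0.369       0.23      3.753     0.4035
  Change     0.04637   -0.03091   -0.04637   -0.01546
  Equil       0.4154     0.1991      3.707      0.388
  solve Keq expr → x = -0.01546; check Q = 10.93
Then add 0.09921 M of A.
Step 2:
                   X          A          M          B
  Initial     0.4154     0.2983      3.707      0.388
  Change     0.06107   -0.04071   -0.06107   -0.02036
  Equil       0.4764     0.2576      3.646     0.3677
  solve Keq expr → x = -0.02036; check Q = 10.93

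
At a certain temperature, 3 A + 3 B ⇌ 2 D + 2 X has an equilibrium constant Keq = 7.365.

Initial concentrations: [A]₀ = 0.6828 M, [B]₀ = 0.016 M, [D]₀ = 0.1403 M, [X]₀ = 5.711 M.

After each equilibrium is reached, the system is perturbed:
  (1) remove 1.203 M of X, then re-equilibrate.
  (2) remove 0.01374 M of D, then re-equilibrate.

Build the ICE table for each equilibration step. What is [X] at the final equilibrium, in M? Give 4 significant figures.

Q₀ = 4.9238e+05 vs Keq = 7.365 ⇒ Q>K, reverse
Step 1:
                  A         B         D         X
  I          0.6828     0.016    0.1403     5.711
  C          0.1662    0.1662   -0.1108   -0.1108
  E           0.849    0.1822   0.02949       5.6
  solve Keq expr → x = -0.05541; check Q = 7.365
Then remove 1.203 M of X.
Step 2:
                  A         B         D         X
  I           0.849    0.1822   0.02949     4.397
  C       -0.007759 -0.007759  0.005173  0.005173
  E          0.8413    0.1745   0.03466     4.402
  solve Keq expr → x = 0.002586; check Q = 7.365
Then remove 0.01374 M of D.
Step 3:
                  A         B         D         X
  I          0.8413    0.1745   0.02092     4.402
  C         -0.0135   -0.0135  0.008999  0.008999
  E          0.8278     0.161   0.02992     4.411
  solve Keq expr → x = 0.004499; check Q = 7.365

[X]_eq = 4.411 M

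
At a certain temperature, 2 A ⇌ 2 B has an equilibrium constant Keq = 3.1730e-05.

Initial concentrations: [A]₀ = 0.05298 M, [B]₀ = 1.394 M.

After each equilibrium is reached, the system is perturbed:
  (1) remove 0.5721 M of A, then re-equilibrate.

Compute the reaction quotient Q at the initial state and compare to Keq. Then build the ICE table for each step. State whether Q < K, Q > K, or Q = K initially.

Q₀ = 692.3; Q > K (proceeds reverse)

Q₀ = 692.3 vs Keq = 3.1730e-05 ⇒ Q>K, reverse
Step 1:
                    A           B
  Initial     0.05298       1.394
  Change        1.386      -1.386
  Equil         1.439    0.008105
  solve Keq expr → x = -0.6929; check Q = 3.1730e-05
Then remove 0.5721 M of A.
Step 2:
                    A           B
  Initial      0.8668    0.008105
  Change     0.003205   -0.003205
  Equil          0.87    0.004901
  solve Keq expr → x = -0.001602; check Q = 3.1730e-05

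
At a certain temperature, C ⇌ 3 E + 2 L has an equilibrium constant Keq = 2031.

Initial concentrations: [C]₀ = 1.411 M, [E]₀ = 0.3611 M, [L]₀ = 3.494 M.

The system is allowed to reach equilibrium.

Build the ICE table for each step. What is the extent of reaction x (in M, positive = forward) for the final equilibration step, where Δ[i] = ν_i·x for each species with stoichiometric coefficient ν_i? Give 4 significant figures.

Q₀ = 0.4074 vs Keq = 2031 ⇒ Q<K, forward
Step 1:
                   C          E          L
  Initial      1.411     0.3611      3.494
  Change      -0.945      2.835       1.89
  Equil        0.466      3.196      5.384
  solve Keq expr → x = 0.945; check Q = 2031

x = 0.945 M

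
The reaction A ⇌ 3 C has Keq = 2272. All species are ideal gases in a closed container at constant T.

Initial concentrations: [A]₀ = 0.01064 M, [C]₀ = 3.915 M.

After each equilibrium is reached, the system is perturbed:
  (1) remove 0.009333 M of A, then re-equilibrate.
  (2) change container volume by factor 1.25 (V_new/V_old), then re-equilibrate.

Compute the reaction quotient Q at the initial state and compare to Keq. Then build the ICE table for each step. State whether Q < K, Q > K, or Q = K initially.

Q₀ = 5640; Q > K (proceeds reverse)

Q₀ = 5640 vs Keq = 2272 ⇒ Q>K, reverse
Step 1:
                  A         C
  Initial   0.01064     3.915
  Change    0.01488  -0.04463
  Equil     0.02552      3.87
  solve Keq expr → x = -0.01488; check Q = 2272
Then remove 0.009333 M of A.
Step 2:
                  A         C
  Initial   0.01619      3.87
  Change   0.008814  -0.02644
  Equil       0.025     3.844
  solve Keq expr → x = -0.008814; check Q = 2272
Then change container volume by factor 1.25 (V_new/V_old).
Step 3:
                  A         C
  Initial      0.02     3.075
  Change  -0.006938   0.02081
  Equil     0.01306     3.096
  solve Keq expr → x = 0.006938; check Q = 2272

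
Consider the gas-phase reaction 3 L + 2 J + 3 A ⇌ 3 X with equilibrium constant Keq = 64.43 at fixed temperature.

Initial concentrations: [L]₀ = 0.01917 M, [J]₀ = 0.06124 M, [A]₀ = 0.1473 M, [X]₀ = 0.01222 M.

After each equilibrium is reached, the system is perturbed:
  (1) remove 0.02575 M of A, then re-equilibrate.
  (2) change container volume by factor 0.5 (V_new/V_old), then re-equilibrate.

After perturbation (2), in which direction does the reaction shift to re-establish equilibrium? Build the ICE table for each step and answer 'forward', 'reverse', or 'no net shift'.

Q₀ = 2.1611e+04 vs Keq = 64.43 ⇒ Q>K, reverse
Step 1:
                   L          J          A          X
  I          0.01917    0.06124     0.1473    0.01222
  C         0.009264   0.006176   0.009264  -0.009264
  E          0.02843    0.06742     0.1566   0.002956
  solve Keq expr → x = -0.003088; check Q = 64.43
Then remove 0.02575 M of A.
Step 2:
                   L          J          A          X
  I          0.02843    0.06742     0.1308   0.002956
  C       4.3310e-04 2.8873e-04 4.3310e-04 -4.3310e-04
  E          0.02887     0.0677     0.1312   0.002523
  solve Keq expr → x = -1.4437e-04; check Q = 64.43
Then change container volume by factor 0.5 (V_new/V_old).
Step 3:
                   L          J          A          X
  I          0.05773     0.1354     0.2625   0.005046
  C        -0.007985  -0.005324  -0.007985   0.007985
  E          0.04975     0.1301     0.2545    0.01303
  solve Keq expr → x = 0.002662; check Q = 64.43

Direction: forward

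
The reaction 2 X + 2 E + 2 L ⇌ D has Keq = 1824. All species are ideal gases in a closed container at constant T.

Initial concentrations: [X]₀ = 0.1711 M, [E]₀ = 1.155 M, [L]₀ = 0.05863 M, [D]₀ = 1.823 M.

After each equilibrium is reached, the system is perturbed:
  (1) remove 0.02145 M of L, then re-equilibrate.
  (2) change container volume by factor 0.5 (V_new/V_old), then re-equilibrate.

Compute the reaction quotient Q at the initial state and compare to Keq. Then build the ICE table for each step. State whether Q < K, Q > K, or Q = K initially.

Q₀ = 1.3579e+04 vs Keq = 1824 ⇒ Q>K, reverse
Step 1:
                  X         E         L         D
  Initial    0.1711     1.155   0.05863     1.823
  Change    0.05565   0.05565   0.05565  -0.02783
  Equil      0.2268     1.211    0.1143     1.795
  solve Keq expr → x = -0.02783; check Q = 1824
Then remove 0.02145 M of L.
Step 2:
                  X         E         L         D
  Initial    0.2268     1.211   0.09283     1.795
  Change    0.01359   0.01359   0.01359 -0.006795
  Equil      0.2403     1.224    0.1064     1.788
  solve Keq expr → x = -0.006795; check Q = 1824
Then change container volume by factor 0.5 (V_new/V_old).
Step 3:
                  X         E         L         D
  Initial    0.4807     2.448    0.2128     3.577
  Change    -0.1533   -0.1533   -0.1533   0.07664
  Equil      0.3274     2.295   0.05956     3.653
  solve Keq expr → x = 0.07664; check Q = 1824

Q₀ = 1.3579e+04; Q > K (proceeds reverse)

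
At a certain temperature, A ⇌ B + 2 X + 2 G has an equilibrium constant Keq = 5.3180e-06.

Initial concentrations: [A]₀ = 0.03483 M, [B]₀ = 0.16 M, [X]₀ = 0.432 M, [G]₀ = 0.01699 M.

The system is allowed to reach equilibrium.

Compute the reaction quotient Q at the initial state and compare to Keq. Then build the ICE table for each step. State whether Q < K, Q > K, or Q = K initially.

Q₀ = 2.4747e-04 vs Keq = 5.3180e-06 ⇒ Q>K, reverse
Step 1:
                    A           B           X           G
  I           0.03483        0.16       0.432     0.01699
  C          0.007051   -0.007051     -0.0141     -0.0141
  E           0.04188      0.1529      0.4179    0.002888
  solve Keq expr → x = -0.007051; check Q = 5.3180e-06

Q₀ = 2.4747e-04; Q > K (proceeds reverse)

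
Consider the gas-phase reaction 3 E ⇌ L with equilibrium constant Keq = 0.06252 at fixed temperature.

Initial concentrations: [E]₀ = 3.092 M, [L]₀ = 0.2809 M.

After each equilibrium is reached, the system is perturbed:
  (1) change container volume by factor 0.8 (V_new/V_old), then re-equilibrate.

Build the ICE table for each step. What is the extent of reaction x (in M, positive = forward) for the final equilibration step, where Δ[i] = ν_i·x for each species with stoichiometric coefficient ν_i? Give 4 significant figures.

x = 0.09247 M

Q₀ = 0.009502 vs Keq = 0.06252 ⇒ Q<K, forward
Step 1:
                   E          L
  init         3.092     0.2809
  Δ          -0.9642     0.3214
  eq           2.128     0.6023
  solve Keq expr → x = 0.3214; check Q = 0.06252
Then change container volume by factor 0.8 (V_new/V_old).
Step 2:
                   E          L
  init          2.66     0.7529
  Δ          -0.2774    0.09247
  eq           2.382     0.8453
  solve Keq expr → x = 0.09247; check Q = 0.06252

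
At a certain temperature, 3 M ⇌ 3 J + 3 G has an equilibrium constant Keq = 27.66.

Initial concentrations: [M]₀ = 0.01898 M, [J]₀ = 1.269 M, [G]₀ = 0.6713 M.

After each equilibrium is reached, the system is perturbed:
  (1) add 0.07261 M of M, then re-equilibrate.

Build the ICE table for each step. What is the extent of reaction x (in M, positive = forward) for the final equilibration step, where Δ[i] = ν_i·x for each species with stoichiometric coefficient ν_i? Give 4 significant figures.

x = 0.01564 M

Q₀ = 9.0416e+04 vs Keq = 27.66 ⇒ Q>K, reverse
Step 1:
                    M           J           G
  Initial     0.01898       1.269      0.6713
  Change       0.1656     -0.1656     -0.1656
  Equil        0.1845       1.103      0.5057
  solve Keq expr → x = -0.05518; check Q = 27.66
Then add 0.07261 M of M.
Step 2:
                    M           J           G
  Initial      0.2571       1.103      0.5057
  Change     -0.04692     0.04692     0.04692
  Equil        0.2102        1.15      0.5527
  solve Keq expr → x = 0.01564; check Q = 27.66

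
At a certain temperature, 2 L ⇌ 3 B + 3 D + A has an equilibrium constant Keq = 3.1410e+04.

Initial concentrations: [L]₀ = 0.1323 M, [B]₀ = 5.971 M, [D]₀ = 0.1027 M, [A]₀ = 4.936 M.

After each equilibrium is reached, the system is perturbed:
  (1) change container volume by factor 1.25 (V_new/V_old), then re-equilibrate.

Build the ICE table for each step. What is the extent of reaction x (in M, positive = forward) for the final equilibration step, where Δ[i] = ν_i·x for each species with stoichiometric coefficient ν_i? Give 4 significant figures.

x = 0.003879 M

Q₀ = 65.03 vs Keq = 3.1410e+04 ⇒ Q<K, forward
Step 1:
                    L           B           D           A
  init         0.1323       5.971      0.1027       4.936
  Δ           -0.1066      0.1598      0.1598     0.05328
  eq          0.02574       6.131      0.2625       4.989
  solve Keq expr → x = 0.05328; check Q = 3.1410e+04
Then change container volume by factor 1.25 (V_new/V_old).
Step 2:
                    L           B           D           A
  init        0.02059       4.905        0.21       3.991
  Δ         -0.007759     0.01164     0.01164    0.003879
  eq          0.01283       4.916      0.2217       3.995
  solve Keq expr → x = 0.003879; check Q = 3.1410e+04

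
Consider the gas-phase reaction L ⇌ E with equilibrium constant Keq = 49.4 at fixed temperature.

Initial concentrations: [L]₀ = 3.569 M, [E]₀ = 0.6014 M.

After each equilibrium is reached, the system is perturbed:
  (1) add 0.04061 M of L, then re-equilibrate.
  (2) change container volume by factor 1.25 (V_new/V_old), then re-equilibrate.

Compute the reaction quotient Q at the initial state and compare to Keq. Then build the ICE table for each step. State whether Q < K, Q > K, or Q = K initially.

Q₀ = 0.1685; Q < K (proceeds forward)

Q₀ = 0.1685 vs Keq = 49.4 ⇒ Q<K, forward
Step 1:
                    L           E
  init          3.569      0.6014
  Δ            -3.486       3.486
  eq          0.08275       4.088
  solve Keq expr → x = 3.486; check Q = 49.4
Then add 0.04061 M of L.
Step 2:
                    L           E
  init         0.1234       4.088
  Δ           -0.0398      0.0398
  eq          0.08355       4.127
  solve Keq expr → x = 0.0398; check Q = 49.4
Then change container volume by factor 1.25 (V_new/V_old).
Step 3:
                    L           E
  init        0.06684       3.302
  Δ                 0           0
  eq          0.06684       3.302
  solve Keq expr → x = 0; check Q = 49.4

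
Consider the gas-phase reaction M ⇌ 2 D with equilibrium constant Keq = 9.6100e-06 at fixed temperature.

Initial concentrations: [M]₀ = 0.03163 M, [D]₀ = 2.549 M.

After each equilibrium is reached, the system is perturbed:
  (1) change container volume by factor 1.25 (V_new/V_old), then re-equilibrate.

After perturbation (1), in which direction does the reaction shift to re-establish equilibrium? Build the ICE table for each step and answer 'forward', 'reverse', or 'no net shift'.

Q₀ = 205.4 vs Keq = 9.6100e-06 ⇒ Q>K, reverse
Step 1:
                    M           D
  Initial     0.03163       2.549
  Change        1.273      -2.545
  Equil         1.304     0.00354
  solve Keq expr → x = -1.273; check Q = 9.6100e-06
Then change container volume by factor 1.25 (V_new/V_old).
Step 2:
                    M           D
  Initial       1.043    0.002832
  Change  -1.6703e-04  3.3406e-04
  Equil         1.043    0.003166
  solve Keq expr → x = 1.6703e-04; check Q = 9.6100e-06

Direction: forward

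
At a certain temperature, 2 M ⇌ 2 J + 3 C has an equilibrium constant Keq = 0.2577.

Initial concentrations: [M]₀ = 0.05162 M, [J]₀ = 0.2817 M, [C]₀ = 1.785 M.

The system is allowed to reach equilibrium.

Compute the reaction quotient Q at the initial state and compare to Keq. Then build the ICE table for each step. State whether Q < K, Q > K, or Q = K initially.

Q₀ = 169.4; Q > K (proceeds reverse)

Q₀ = 169.4 vs Keq = 0.2577 ⇒ Q>K, reverse
Step 1:
                   M          J          C
  init       0.05162     0.2817      1.785
  Δ            0.208     -0.208     -0.312
  eq          0.2596    0.07372      1.473
  solve Keq expr → x = -0.104; check Q = 0.2577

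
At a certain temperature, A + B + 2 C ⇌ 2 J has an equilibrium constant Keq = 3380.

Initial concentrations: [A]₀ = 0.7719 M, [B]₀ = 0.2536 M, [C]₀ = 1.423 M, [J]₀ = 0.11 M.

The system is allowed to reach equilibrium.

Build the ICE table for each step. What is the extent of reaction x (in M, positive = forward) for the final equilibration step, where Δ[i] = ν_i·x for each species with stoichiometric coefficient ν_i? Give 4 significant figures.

Q₀ = 0.03053 vs Keq = 3380 ⇒ Q<K, forward
Step 1:
                   A          B          C          J
  I           0.7719     0.2536      1.423       0.11
  C          -0.2533    -0.2533    -0.5067     0.5067
  E           0.5186 2.5842e-04     0.9163     0.6167
  solve Keq expr → x = 0.2533; check Q = 3380

x = 0.2533 M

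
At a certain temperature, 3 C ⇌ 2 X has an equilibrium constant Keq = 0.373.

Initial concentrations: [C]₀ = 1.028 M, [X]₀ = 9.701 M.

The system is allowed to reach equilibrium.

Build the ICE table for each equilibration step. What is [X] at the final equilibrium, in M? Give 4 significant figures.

[X]_eq = 6.998 M

Q₀ = 86.63 vs Keq = 0.373 ⇒ Q>K, reverse
Step 1:
                  C         X
  Initial     1.028     9.701
  Change      4.055    -2.703
  Equil       5.083     6.998
  solve Keq expr → x = -1.352; check Q = 0.373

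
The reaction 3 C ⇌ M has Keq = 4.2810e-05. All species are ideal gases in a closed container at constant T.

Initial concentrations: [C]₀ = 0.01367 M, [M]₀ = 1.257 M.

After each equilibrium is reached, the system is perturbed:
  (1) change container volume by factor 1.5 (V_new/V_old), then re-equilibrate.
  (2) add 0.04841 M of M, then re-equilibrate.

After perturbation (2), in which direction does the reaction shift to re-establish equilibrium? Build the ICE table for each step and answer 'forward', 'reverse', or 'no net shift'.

Q₀ = 4.9207e+05 vs Keq = 4.2810e-05 ⇒ Q>K, reverse
Step 1:
                   C          M
  I          0.01367      1.257
  C            3.764     -1.255
  E            3.778   0.002308
  solve Keq expr → x = -1.255; check Q = 4.2810e-05
Then change container volume by factor 1.5 (V_new/V_old).
Step 2:
                   C          M
  I            2.518   0.001539
  C         0.002558 -8.5274e-04
  E            2.521 6.8595e-04
  solve Keq expr → x = -8.5274e-04; check Q = 4.2810e-05
Then add 0.04841 M of M.
Step 3:
                   C          M
  I            2.521     0.0491
  C           0.1449   -0.04828
  E            2.666 8.1111e-04
  solve Keq expr → x = -0.04828; check Q = 4.2810e-05

Direction: reverse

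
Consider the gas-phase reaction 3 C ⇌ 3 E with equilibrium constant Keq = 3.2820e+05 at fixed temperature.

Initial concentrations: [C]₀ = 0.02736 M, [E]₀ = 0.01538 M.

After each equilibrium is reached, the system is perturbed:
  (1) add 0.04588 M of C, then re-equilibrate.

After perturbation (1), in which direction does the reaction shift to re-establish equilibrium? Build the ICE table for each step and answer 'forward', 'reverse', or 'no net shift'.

Direction: forward

Q₀ = 0.1776 vs Keq = 3.2820e+05 ⇒ Q<K, forward
Step 1:
                    C           E
  I           0.02736     0.01538
  C          -0.02675     0.02675
  E        6.1076e-04     0.04213
  solve Keq expr → x = 0.008916; check Q = 3.2820e+05
Then add 0.04588 M of C.
Step 2:
                    C           E
  I           0.04649     0.04213
  C          -0.04522     0.04522
  E          0.001266     0.08735
  solve Keq expr → x = 0.01507; check Q = 3.2820e+05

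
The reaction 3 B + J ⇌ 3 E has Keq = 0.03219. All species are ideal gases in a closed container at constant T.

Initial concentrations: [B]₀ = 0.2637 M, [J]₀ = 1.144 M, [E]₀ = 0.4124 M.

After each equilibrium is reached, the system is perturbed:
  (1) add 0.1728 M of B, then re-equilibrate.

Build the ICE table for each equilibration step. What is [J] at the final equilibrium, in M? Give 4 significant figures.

[J]_eq = 1.21 M

Q₀ = 3.343 vs Keq = 0.03219 ⇒ Q>K, reverse
Step 1:
                   B          J          E
  I           0.2637      1.144     0.4124
  C           0.2407    0.08025    -0.2407
  E           0.5044      1.224     0.1717
  solve Keq expr → x = -0.08025; check Q = 0.03219
Then add 0.1728 M of B.
Step 2:
                   B          J          E
  I           0.6772      1.224     0.1717
  C         -0.04324   -0.01441    0.04324
  E            0.634       1.21     0.2149
  solve Keq expr → x = 0.01441; check Q = 0.03219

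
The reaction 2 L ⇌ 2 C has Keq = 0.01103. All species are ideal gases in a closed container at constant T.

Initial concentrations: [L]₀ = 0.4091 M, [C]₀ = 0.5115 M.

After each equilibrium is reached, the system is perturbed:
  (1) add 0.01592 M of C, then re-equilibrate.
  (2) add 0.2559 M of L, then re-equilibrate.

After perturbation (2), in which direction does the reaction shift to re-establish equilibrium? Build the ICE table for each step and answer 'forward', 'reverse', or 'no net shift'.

Direction: forward

Q₀ = 1.563 vs Keq = 0.01103 ⇒ Q>K, reverse
Step 1:
                  L         C
  Initial    0.4091    0.5115
  Change      0.424    -0.424
  Equil      0.8331    0.0875
  solve Keq expr → x = -0.212; check Q = 0.01103
Then add 0.01592 M of C.
Step 2:
                  L         C
  Initial    0.8331    0.1034
  Change    0.01441  -0.01441
  Equil      0.8475   0.08901
  solve Keq expr → x = -0.007203; check Q = 0.01103
Then add 0.2559 M of L.
Step 3:
                  L         C
  Initial     1.103   0.08901
  Change   -0.02432   0.02432
  Equil       1.079    0.1133
  solve Keq expr → x = 0.01216; check Q = 0.01103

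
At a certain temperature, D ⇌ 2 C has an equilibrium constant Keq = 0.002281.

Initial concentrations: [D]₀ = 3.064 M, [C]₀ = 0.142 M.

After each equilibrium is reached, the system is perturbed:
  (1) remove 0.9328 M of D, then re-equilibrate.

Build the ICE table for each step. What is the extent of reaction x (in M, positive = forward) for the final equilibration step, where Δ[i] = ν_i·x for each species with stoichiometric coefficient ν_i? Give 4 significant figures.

x = -0.006844 M

Q₀ = 0.006581 vs Keq = 0.002281 ⇒ Q>K, reverse
Step 1:
                  D         C
  I           3.064     0.142
  C           0.029  -0.05801
  E           3.093   0.08399
  solve Keq expr → x = -0.029; check Q = 0.002281
Then remove 0.9328 M of D.
Step 2:
                  D         C
  I            2.16   0.08399
  C        0.006844  -0.01369
  E           2.167   0.07031
  solve Keq expr → x = -0.006844; check Q = 0.002281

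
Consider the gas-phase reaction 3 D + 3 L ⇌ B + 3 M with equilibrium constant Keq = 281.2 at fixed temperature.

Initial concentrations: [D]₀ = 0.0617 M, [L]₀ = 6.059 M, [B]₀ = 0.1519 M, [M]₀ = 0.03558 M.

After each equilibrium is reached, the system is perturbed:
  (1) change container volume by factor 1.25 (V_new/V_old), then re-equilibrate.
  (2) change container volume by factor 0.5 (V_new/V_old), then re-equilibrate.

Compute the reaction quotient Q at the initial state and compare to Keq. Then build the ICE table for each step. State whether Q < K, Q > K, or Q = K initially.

Q₀ = 1.3095e-04 vs Keq = 281.2 ⇒ Q<K, forward
Step 1:
                    D           L           B           M
  Initial      0.0617       6.059      0.1519     0.03558
  Change     -0.06034    -0.06034     0.02011     0.06034
  Equil      0.001357       5.999       0.172     0.09592
  solve Keq expr → x = 0.02011; check Q = 281.2
Then change container volume by factor 1.25 (V_new/V_old).
Step 2:
                    D           L           B           M
  Initial    0.001086       4.799      0.1376     0.07674
  Change   1.7115e-04  1.7115e-04 -5.7051e-05 -1.7115e-04
  Equil      0.001257       4.799      0.1376     0.07657
  solve Keq expr → x = -5.7051e-05; check Q = 281.2
Then change container volume by factor 0.5 (V_new/V_old).
Step 3:
                    D           L           B           M
  Initial    0.002514       9.598      0.2751      0.1531
  Change  -9.2009e-04 -9.2009e-04  3.0670e-04  9.2009e-04
  Equil      0.001594       9.597      0.2754      0.1541
  solve Keq expr → x = 3.0670e-04; check Q = 281.2

Q₀ = 1.3095e-04; Q < K (proceeds forward)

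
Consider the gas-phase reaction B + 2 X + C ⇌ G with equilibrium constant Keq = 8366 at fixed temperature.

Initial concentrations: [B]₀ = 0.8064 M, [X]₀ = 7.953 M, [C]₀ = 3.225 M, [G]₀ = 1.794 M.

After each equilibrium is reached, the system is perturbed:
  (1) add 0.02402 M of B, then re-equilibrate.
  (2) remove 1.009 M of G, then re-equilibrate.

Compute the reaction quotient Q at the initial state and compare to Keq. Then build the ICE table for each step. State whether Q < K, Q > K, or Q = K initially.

Q₀ = 0.01091 vs Keq = 8366 ⇒ Q<K, forward
Step 1:
                    B           X           C           G
  Initial      0.8064       7.953       3.225       1.794
  Change      -0.8064      -1.613     -0.8064      0.8064
  Equil    3.1971e-06        6.34       2.419         2.6
  solve Keq expr → x = 0.8064; check Q = 8366
Then add 0.02402 M of B.
Step 2:
                    B           X           C           G
  Initial     0.02402        6.34       2.419         2.6
  Change     -0.02402    -0.04804    -0.02402     0.02402
  Equil    3.3089e-06       6.292       2.395       2.624
  solve Keq expr → x = 0.02402; check Q = 8366
Then remove 1.009 M of G.
Step 3:
                    B           X           C           G
  Initial  3.3089e-06       6.292       2.395       1.615
  Change  -1.2722e-06 -2.5443e-06 -1.2722e-06  1.2722e-06
  Equil    2.0367e-06       6.292       2.395       1.615
  solve Keq expr → x = 1.2722e-06; check Q = 8366

Q₀ = 0.01091; Q < K (proceeds forward)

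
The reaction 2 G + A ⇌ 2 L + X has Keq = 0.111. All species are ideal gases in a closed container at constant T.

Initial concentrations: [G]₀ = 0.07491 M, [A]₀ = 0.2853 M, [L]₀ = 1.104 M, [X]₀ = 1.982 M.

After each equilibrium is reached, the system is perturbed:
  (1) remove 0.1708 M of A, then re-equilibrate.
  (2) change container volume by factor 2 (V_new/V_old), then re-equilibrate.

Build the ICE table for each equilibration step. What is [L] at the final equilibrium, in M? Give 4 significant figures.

[L]_eq = 0.09942 M

Q₀ = 1509 vs Keq = 0.111 ⇒ Q>K, reverse
Step 1:
                    G           A           L           X
  I           0.07491      0.2853       1.104       1.982
  C            0.8843      0.4422     -0.8843     -0.4422
  E            0.9592      0.7275      0.2197        1.54
  solve Keq expr → x = -0.4422; check Q = 0.111
Then remove 0.1708 M of A.
Step 2:
                    G           A           L           X
  I            0.9592      0.5567      0.2197        1.54
  C           0.02083     0.01042    -0.02083    -0.01042
  E            0.9801      0.5671      0.1988       1.529
  solve Keq expr → x = -0.01042; check Q = 0.111
Then change container volume by factor 2 (V_new/V_old).
Step 3:
                    G           A           L           X
  I              0.49      0.2835     0.09942      0.7647
  C                 0           0           0           0
  E              0.49      0.2835     0.09942      0.7647
  solve Keq expr → x = 0; check Q = 0.111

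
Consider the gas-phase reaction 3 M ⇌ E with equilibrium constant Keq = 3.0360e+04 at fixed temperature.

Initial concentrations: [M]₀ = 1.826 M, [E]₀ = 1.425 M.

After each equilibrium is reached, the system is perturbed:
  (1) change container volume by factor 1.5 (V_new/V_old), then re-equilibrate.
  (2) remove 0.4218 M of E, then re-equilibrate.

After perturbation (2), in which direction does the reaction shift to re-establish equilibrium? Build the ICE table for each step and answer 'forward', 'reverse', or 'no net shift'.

Direction: forward

Q₀ = 0.2341 vs Keq = 3.0360e+04 ⇒ Q<K, forward
Step 1:
                  M         E
  init        1.826     1.425
  Δ          -1.785    0.5952
  eq        0.04052      2.02
  solve Keq expr → x = 0.5952; check Q = 3.0360e+04
Then change container volume by factor 1.5 (V_new/V_old).
Step 2:
                  M         E
  init      0.02701     1.347
  Δ         0.00836 -0.002787
  eq        0.03538     1.344
  solve Keq expr → x = -0.002787; check Q = 3.0360e+04
Then remove 0.4218 M of E.
Step 3:
                  M         E
  init      0.03538    0.9222
  Δ       -0.004158  0.001386
  eq        0.03122    0.9236
  solve Keq expr → x = 0.001386; check Q = 3.0360e+04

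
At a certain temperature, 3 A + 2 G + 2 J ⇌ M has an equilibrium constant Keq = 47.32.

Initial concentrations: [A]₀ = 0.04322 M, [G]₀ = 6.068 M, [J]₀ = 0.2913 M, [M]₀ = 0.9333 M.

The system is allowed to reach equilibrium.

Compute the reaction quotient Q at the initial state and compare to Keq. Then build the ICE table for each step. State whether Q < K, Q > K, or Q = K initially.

Q₀ = 3700; Q > K (proceeds reverse)

Q₀ = 3700 vs Keq = 47.32 ⇒ Q>K, reverse
Step 1:
                  A         G         J         M
  init      0.04322     6.068    0.2913    0.9333
  Δ          0.1121   0.07472   0.07472  -0.03736
  eq         0.1553     6.143     0.366    0.8959
  solve Keq expr → x = -0.03736; check Q = 47.32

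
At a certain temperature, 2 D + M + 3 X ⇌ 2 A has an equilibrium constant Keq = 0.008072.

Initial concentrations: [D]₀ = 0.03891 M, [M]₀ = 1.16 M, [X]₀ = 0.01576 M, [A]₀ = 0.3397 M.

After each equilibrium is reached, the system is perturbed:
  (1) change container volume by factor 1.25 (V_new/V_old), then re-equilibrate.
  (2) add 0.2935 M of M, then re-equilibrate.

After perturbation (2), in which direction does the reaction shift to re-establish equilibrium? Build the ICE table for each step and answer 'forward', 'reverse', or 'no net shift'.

Q₀ = 1.6786e+07 vs Keq = 0.008072 ⇒ Q>K, reverse
Step 1:
                   D          M          X          A
  init       0.03891       1.16    0.01576     0.3397
  Δ           0.3262     0.1631     0.4892    -0.3262
  eq          0.3651      1.323      0.505    0.01354
  solve Keq expr → x = -0.1631; check Q = 0.008072
Then change container volume by factor 1.25 (V_new/V_old).
Step 2:
                   D          M          X          A
  init        0.2921      1.058      0.404    0.01083
  Δ         0.003663   0.001831   0.005494  -0.003663
  eq          0.2957       1.06     0.4095   0.007169
  solve Keq expr → x = -0.001831; check Q = 0.008072
Then add 0.2935 M of M.
Step 3:
                   D          M          X          A
  init        0.2957      1.354     0.4095   0.007169
  Δ       -8.6811e-04 -4.3406e-04  -0.001302 8.6811e-04
  eq          0.2949      1.353     0.4082   0.008037
  solve Keq expr → x = 4.3406e-04; check Q = 0.008072

Direction: forward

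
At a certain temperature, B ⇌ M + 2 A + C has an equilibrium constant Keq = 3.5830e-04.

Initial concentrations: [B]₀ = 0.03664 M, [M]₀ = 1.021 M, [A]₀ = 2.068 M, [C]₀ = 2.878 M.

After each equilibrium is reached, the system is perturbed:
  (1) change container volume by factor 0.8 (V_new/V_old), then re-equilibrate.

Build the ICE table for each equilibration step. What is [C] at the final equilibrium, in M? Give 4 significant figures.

[C]_eq = 2.348 M

Q₀ = 343 vs Keq = 3.5830e-04 ⇒ Q>K, reverse
Step 1:
                   B          M          A          C
  I          0.03664      1.021      2.068      2.878
  C           0.9925    -0.9925     -1.985    -0.9925
  E            1.029    0.02845    0.08291      1.885
  solve Keq expr → x = -0.9925; check Q = 3.5830e-04
Then change container volume by factor 0.8 (V_new/V_old).
Step 2:
                   B          M          A          C
  I            1.286    0.03557     0.1036      2.357
  C         0.008828  -0.008828   -0.01766  -0.008828
  E            1.295    0.02674    0.08598      2.348
  solve Keq expr → x = -0.008828; check Q = 3.5830e-04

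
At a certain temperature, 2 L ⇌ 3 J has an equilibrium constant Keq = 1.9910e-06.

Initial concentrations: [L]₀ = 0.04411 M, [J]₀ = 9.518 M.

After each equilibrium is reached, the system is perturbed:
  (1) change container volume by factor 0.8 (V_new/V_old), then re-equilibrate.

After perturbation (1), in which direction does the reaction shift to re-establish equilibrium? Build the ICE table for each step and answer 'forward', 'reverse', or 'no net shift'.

Q₀ = 4.4316e+05 vs Keq = 1.9910e-06 ⇒ Q>K, reverse
Step 1:
                   L          J
  init       0.04411      9.518
  Δ            6.317     -9.475
  eq           6.361    0.04319
  solve Keq expr → x = -3.158; check Q = 1.9910e-06
Then change container volume by factor 0.8 (V_new/V_old).
Step 2:
                   L          J
  init         7.951    0.05398
  Δ         0.002573  -0.003859
  eq           7.953    0.05013
  solve Keq expr → x = -0.001286; check Q = 1.9910e-06

Direction: reverse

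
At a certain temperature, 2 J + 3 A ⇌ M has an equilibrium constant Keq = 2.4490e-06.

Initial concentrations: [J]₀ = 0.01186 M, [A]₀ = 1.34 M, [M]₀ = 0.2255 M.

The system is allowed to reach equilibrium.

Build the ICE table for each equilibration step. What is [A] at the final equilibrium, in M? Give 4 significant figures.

Q₀ = 666.3 vs Keq = 2.4490e-06 ⇒ Q>K, reverse
Step 1:
                  J         A         M
  init      0.01186      1.34    0.2255
  Δ           0.451    0.6765   -0.2255
  eq         0.4629     2.016 4.3019e-06
  solve Keq expr → x = -0.2255; check Q = 2.4490e-06

[A]_eq = 2.016 M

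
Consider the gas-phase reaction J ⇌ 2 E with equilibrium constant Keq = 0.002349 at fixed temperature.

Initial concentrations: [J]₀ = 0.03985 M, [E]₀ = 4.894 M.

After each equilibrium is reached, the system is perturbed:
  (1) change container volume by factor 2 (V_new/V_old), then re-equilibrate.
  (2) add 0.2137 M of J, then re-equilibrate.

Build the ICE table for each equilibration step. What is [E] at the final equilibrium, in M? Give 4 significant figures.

[E]_eq = 0.05792 M

Q₀ = 601 vs Keq = 0.002349 ⇒ Q>K, reverse
Step 1:
                  J         E
  Initial   0.03985     4.894
  Change      2.409    -4.818
  Equil       2.449   0.07585
  solve Keq expr → x = -2.409; check Q = 0.002349
Then change container volume by factor 2 (V_new/V_old).
Step 2:
                  J         E
  Initial     1.224   0.03792
  Change  -0.007769   0.01554
  Equil       1.217   0.05346
  solve Keq expr → x = 0.007769; check Q = 0.002349
Then add 0.2137 M of J.
Step 3:
                  J         E
  Initial      1.43   0.05346
  Change   -0.00223   0.00446
  Equil       1.428   0.05792
  solve Keq expr → x = 0.00223; check Q = 0.002349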